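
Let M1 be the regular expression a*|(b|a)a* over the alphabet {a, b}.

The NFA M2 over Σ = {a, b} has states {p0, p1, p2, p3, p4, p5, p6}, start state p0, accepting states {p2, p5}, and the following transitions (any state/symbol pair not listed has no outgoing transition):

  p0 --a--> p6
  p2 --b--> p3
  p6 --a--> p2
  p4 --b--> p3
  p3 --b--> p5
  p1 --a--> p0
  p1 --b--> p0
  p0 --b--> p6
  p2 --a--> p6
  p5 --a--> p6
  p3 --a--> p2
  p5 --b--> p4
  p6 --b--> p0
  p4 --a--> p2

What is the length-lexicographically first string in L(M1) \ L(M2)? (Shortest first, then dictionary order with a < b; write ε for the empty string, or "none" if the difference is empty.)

ε

The empty string ε is accepted by M1 but not by M2.
Since ε is the unique shortest string, it is the required witness.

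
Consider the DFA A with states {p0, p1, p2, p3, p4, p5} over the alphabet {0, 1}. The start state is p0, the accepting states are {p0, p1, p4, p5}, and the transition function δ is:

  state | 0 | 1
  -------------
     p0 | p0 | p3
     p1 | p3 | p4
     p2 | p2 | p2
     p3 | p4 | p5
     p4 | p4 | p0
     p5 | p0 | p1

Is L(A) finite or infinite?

infinite

State p0 is reachable from the start and can reach an accepting state, and it lies on the cycle p0 → p0.
Traversing that cycle any number of times yields accepted strings of unbounded length, so the language is infinite.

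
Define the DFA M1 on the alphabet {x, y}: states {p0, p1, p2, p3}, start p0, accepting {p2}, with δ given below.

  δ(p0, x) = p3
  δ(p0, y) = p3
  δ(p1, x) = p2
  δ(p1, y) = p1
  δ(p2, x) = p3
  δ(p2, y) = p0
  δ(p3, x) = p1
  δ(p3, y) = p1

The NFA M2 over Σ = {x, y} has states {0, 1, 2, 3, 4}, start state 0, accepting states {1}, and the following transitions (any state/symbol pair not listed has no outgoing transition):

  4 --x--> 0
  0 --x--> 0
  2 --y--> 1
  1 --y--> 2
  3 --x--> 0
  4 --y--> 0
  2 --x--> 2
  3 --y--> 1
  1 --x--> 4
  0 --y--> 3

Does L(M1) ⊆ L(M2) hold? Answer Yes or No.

The string xxx is in L(M1) but not in L(M2).
So L(M1) ⊄ L(M2).

No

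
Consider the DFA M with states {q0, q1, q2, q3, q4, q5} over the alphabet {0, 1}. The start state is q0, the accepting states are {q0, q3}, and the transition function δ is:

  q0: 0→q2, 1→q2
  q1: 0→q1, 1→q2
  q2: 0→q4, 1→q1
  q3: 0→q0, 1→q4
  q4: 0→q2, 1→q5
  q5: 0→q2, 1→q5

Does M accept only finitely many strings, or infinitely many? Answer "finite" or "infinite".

The useful states (reachable from q0 and able to reach an accepting state) are {q0}.
Restricted to these states the transition graph has no cycle, so every accepting path has bounded length and L is finite.

finite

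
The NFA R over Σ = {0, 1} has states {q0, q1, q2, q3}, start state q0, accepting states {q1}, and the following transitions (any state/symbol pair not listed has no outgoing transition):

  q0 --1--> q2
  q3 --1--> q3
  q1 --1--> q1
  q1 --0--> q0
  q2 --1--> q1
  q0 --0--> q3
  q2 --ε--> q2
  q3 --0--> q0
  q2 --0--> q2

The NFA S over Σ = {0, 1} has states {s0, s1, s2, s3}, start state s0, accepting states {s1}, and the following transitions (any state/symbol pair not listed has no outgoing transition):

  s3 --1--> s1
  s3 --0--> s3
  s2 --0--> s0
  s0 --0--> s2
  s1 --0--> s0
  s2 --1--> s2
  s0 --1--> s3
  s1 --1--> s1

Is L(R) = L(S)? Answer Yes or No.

Yes

Exploring the product automaton R × S from the start pair (q0, s0), following both machines on each input symbol, reaches 4 state pairs: (q0, s0), (q3, s2), (q2, s3), (q1, s1).
R accepts in {q1} and S accepts in {s1}. In every reachable pair the two components are either both accepting — (q1, s1) — or both non-accepting, so no string is accepted by exactly one of the machines: L(R) \ L(S) and L(S) \ L(R) are both empty.
Hence every string is accepted by R iff it is accepted by S, and the two languages coincide.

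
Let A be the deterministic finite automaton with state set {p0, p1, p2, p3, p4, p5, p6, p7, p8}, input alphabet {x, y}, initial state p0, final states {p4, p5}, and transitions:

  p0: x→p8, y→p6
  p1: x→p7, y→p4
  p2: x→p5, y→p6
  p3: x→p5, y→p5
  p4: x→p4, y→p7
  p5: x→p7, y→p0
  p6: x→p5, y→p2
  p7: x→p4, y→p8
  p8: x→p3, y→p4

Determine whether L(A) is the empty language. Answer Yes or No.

The string xy is accepted: the run p0 → p8 → p4 ends in the accepting state p4.
Since at least one string is accepted, L(A) is not empty.

No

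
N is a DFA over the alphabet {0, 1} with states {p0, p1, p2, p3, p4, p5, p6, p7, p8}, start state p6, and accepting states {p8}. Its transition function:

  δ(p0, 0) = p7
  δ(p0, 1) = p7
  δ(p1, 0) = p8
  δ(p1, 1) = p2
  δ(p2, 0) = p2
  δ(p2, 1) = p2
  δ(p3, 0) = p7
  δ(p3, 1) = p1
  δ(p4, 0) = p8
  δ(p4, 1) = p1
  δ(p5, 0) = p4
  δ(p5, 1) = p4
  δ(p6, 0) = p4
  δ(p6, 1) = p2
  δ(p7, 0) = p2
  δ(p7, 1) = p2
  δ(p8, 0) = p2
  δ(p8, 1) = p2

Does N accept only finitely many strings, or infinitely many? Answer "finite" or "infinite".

finite

The useful states (reachable from p6 and able to reach an accepting state) are {p1, p4, p6, p8}.
Restricted to these states the transition graph has no cycle, so every accepting path has bounded length and L is finite.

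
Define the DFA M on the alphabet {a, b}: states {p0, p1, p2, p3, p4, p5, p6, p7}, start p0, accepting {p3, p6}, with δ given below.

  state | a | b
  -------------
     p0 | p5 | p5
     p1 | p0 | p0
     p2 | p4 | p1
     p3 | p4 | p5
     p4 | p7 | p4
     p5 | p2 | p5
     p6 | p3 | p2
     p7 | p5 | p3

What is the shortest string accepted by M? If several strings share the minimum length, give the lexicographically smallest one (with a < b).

aaaab

A breadth-first search from p0 reaches an accepting state first via the path p0 → p5 → p2 → p4 → p7 → p3 on input aaaab.
No string of length < 5 is accepted (BFS exhausts all shorter strings without reaching an accepting state), and aaaab is the lexicographically least accepting string of length 5.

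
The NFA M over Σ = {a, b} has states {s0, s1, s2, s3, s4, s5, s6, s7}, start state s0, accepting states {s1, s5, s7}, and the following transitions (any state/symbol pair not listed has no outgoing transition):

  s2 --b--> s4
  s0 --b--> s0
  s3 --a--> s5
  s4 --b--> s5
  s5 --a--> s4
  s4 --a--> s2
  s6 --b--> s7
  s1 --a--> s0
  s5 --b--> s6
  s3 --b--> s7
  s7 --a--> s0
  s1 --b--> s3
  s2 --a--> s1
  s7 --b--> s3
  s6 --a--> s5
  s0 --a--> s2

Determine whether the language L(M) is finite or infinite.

State s0 is reachable from the start and can reach an accepting state, and it lies on the cycle s0 → s0.
Traversing that cycle any number of times yields accepted strings of unbounded length, so the language is infinite.

infinite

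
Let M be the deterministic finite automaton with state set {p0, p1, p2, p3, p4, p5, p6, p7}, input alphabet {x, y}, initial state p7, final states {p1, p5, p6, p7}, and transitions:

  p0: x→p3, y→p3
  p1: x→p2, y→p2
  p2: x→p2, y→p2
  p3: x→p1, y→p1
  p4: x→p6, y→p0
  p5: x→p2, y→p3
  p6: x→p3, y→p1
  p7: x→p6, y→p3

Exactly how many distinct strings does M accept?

7

The useful subgraph on states {p1, p3, p6, p7} is acyclic, so L(M) is finite; the longest accepting path visits 4 useful states, giving maximum string length 3.
Counting accepting paths from p7 by length: 1 of length 0, 1 of length 1, 3 of length 2, 2 of length 3. Total 7.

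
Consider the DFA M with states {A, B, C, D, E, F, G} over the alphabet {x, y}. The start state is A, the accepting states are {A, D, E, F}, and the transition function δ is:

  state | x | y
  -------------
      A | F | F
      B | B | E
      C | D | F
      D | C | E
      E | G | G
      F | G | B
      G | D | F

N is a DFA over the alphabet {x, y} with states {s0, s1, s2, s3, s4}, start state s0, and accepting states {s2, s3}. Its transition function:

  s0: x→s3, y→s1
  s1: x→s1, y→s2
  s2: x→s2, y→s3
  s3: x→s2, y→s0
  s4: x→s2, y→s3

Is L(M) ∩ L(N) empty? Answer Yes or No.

No

The string x is accepted by both M and N.
Hence L(M) ∩ L(N) ≠ ∅.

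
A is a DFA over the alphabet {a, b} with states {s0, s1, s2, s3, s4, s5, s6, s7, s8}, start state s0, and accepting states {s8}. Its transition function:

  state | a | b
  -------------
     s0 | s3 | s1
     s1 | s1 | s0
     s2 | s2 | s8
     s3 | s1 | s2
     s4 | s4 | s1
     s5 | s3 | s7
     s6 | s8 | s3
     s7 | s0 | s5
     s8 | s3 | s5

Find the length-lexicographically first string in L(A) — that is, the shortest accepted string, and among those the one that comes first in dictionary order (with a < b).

abb

A breadth-first search from s0 reaches an accepting state first via the path s0 → s3 → s2 → s8 on input abb.
No string of length < 3 is accepted (BFS exhausts all shorter strings without reaching an accepting state), and abb is the lexicographically least accepting string of length 3.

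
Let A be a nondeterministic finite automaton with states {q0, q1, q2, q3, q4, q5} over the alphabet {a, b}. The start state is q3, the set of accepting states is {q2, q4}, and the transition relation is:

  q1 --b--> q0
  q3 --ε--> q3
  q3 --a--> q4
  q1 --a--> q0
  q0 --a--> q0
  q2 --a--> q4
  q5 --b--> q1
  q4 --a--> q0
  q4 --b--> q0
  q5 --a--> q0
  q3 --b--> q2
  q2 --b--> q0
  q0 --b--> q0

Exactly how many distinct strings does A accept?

The useful subgraph on states {q2, q3, q4} is acyclic, so L(A) is finite; the longest accepting path visits 3 useful states, giving maximum string length 2.
Counting accepting paths from q3 by length: 2 of length 1, 1 of length 2. Total 3.

3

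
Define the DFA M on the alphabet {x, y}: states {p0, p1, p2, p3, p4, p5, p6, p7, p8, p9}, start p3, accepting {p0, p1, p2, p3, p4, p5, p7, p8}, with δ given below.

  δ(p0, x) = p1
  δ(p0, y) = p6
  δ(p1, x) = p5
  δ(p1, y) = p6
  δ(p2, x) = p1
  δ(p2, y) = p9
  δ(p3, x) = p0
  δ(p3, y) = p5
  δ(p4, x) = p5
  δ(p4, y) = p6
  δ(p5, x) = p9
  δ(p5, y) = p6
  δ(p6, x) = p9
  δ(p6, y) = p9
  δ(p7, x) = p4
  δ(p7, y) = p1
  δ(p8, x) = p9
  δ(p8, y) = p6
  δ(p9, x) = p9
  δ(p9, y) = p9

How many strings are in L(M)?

5

The useful subgraph on states {p0, p1, p3, p5} is acyclic, so L(M) is finite; the longest accepting path visits 4 useful states, giving maximum string length 3.
Counting accepting paths from p3 by length: 1 of length 0, 2 of length 1, 1 of length 2, 1 of length 3. Total 5.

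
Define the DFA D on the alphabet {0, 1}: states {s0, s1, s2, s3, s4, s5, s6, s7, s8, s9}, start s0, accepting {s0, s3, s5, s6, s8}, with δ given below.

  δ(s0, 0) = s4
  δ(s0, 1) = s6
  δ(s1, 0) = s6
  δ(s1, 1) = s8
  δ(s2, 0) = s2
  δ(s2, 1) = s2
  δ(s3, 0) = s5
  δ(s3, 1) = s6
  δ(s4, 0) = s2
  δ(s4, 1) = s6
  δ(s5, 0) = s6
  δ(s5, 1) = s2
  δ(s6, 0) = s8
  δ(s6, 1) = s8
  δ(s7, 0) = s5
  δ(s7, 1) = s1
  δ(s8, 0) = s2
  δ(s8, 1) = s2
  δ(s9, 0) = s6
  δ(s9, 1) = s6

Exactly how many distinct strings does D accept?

The useful subgraph on states {s0, s4, s6, s8} is acyclic, so L(D) is finite; the longest accepting path visits 4 useful states, giving maximum string length 3.
Counting accepting paths from s0 by length: 1 of length 0, 1 of length 1, 3 of length 2, 2 of length 3. Total 7.

7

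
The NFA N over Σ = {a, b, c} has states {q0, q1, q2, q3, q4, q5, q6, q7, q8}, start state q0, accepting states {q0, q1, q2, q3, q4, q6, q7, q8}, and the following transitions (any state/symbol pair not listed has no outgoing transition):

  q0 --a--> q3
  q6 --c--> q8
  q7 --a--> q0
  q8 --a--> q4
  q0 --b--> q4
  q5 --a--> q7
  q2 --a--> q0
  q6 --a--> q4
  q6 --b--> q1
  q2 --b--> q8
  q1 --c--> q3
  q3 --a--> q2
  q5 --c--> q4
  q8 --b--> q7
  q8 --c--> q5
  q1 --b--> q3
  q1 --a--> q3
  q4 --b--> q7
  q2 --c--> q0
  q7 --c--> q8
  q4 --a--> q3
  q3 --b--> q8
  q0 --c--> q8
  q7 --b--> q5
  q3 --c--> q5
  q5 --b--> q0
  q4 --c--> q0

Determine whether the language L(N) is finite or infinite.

State q0 is reachable from the start and can reach an accepting state, and it lies on the cycle q0 → q8 → q4 → q0.
Traversing that cycle any number of times yields accepted strings of unbounded length, so the language is infinite.

infinite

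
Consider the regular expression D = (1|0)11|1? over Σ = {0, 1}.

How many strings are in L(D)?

4

The expression has no Kleene star, so L(D) is finite. Expanding the alternatives gives {ε, 1, 011, 111}.
That is 1 of length 0, 1 of length 1, 2 of length 3: 4 strings in all.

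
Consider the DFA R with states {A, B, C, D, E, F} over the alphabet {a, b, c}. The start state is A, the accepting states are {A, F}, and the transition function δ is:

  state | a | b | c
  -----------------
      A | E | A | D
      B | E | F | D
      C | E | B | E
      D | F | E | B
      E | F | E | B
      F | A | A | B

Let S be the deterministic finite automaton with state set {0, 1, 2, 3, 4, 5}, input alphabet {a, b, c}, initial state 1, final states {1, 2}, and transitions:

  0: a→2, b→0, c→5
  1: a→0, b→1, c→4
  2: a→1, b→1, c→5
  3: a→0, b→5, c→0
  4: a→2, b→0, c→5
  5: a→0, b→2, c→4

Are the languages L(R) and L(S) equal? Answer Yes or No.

Yes

Exploring the product automaton R × S from the start pair (A, 1), following both machines on each input symbol, reaches 5 state pairs: (A, 1), (E, 0), (D, 4), (F, 2), (B, 5).
R accepts in {A, F} and S accepts in {1, 2}. In every reachable pair the two components are either both accepting — (A, 1), (F, 2) — or both non-accepting, so no string is accepted by exactly one of the machines: L(R) \ L(S) and L(S) \ L(R) are both empty.
Hence every string is accepted by R iff it is accepted by S, and the two languages coincide.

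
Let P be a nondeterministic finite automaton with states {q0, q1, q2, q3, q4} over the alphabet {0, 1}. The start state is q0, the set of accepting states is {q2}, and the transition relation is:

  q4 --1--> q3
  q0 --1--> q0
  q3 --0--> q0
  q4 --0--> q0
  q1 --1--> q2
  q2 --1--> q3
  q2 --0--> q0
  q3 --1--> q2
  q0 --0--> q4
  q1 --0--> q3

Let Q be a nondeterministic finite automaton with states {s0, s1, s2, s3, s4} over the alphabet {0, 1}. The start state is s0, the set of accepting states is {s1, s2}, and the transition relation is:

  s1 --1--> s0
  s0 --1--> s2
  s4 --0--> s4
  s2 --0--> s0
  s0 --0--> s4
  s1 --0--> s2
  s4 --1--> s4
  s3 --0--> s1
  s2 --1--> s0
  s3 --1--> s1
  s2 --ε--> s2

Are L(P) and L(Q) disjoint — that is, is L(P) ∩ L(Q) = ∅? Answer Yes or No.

Exploring the product automaton P × Q from the start pair (q0, s0), following both machines on each input symbol, reaches 9 state pairs: (q0, s0), (q4, s4), (q0, s2), (q0, s4), (q3, s4), (q4, s0), (q2, s4), (q3, s2), (q2, s0).
P accepts in {q2} and Q accepts in {s1, s2}; no reachable pair has both components accepting, so no string drives both machines to acceptance simultaneously and L(P) ∩ L(Q) = ∅.
So no string is accepted by both, and the intersection is empty.

Yes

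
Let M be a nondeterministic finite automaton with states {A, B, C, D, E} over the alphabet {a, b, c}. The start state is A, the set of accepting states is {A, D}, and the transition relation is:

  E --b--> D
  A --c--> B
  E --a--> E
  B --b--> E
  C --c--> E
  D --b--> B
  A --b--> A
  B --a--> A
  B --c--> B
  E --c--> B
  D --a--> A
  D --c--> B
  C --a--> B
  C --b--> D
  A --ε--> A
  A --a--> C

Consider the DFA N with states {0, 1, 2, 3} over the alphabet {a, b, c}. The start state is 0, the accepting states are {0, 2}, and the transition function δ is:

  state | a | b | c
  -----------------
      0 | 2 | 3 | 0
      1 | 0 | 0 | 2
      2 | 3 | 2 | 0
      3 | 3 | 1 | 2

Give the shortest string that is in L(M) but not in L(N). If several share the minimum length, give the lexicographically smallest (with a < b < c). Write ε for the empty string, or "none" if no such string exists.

b

The string b is accepted by M but not by N.
No shorter string lies in the difference, and b is the lexicographically first length-1 string in L(M) \ L(N).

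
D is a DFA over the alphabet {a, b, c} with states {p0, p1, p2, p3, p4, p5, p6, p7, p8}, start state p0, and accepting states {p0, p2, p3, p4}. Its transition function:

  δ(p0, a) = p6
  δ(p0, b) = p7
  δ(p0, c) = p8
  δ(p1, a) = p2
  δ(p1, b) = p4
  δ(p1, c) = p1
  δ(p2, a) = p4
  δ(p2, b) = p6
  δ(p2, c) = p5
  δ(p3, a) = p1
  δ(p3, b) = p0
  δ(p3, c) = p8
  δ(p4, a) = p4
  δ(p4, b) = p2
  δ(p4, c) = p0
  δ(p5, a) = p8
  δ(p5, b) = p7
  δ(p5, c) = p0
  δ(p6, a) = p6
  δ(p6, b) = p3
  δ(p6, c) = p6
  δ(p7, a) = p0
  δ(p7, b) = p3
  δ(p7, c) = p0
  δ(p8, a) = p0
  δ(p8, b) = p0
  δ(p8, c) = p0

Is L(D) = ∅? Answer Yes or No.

The empty string ε is accepted: the run p0 ends in the accepting state p0.
Since at least one string is accepted, L(D) is not empty.

No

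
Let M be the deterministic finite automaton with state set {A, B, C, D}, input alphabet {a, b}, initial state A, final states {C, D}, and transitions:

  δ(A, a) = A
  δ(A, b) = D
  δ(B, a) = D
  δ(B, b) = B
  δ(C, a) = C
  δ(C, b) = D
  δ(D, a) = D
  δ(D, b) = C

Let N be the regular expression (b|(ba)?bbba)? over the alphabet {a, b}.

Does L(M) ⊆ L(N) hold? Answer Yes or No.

The string ab is in L(M) but not in L(N).
So L(M) ⊄ L(N).

No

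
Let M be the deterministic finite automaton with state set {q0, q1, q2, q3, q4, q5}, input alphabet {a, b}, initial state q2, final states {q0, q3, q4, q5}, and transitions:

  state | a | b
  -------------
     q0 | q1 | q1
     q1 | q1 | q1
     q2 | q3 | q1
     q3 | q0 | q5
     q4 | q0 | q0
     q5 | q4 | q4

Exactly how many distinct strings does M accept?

9

The useful subgraph on states {q0, q2, q3, q4, q5} is acyclic, so L(M) is finite; the longest accepting path visits 5 useful states, giving maximum string length 4.
Counting accepting paths from q2 by length: 1 of length 1, 2 of length 2, 2 of length 3, 4 of length 4. Total 9.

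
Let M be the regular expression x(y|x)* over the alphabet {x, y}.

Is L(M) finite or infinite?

The expression contains a Kleene star applied to a subexpression that matches at least one nonempty string, so it matches strings of unbounded length.
Hence L(M) is infinite.

infinite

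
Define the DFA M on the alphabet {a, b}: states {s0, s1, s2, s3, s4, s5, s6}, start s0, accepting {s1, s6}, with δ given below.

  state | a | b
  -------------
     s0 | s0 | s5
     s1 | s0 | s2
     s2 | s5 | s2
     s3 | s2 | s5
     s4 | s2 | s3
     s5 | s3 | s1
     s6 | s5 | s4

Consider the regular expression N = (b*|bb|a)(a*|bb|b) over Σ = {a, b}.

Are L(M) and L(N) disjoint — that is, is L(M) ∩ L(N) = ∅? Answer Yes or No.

No

The string bb is accepted by both M and N.
Hence L(M) ∩ L(N) ≠ ∅.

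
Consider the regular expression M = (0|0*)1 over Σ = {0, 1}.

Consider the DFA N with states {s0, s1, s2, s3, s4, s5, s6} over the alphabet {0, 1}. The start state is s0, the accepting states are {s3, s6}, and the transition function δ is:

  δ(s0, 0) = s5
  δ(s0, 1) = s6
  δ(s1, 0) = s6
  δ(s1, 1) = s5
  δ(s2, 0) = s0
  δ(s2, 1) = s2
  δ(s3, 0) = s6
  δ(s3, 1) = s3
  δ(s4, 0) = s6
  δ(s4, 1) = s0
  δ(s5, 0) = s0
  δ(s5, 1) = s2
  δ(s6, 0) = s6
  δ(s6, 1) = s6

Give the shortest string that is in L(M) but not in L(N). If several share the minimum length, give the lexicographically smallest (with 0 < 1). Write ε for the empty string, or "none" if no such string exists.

01

The string 01 is accepted by M but not by N.
No shorter string lies in the difference, and 01 is the lexicographically first length-2 string in L(M) \ L(N).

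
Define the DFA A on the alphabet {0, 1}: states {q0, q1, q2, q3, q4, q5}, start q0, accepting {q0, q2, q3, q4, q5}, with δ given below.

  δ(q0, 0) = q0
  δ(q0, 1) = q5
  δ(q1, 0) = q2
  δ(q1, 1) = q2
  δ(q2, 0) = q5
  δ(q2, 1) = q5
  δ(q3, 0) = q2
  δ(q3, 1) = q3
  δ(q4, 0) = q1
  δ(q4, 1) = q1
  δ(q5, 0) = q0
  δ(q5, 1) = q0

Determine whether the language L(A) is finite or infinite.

State q0 is reachable from the start and can reach an accepting state, and it lies on the cycle q0 → q0.
Traversing that cycle any number of times yields accepted strings of unbounded length, so the language is infinite.

infinite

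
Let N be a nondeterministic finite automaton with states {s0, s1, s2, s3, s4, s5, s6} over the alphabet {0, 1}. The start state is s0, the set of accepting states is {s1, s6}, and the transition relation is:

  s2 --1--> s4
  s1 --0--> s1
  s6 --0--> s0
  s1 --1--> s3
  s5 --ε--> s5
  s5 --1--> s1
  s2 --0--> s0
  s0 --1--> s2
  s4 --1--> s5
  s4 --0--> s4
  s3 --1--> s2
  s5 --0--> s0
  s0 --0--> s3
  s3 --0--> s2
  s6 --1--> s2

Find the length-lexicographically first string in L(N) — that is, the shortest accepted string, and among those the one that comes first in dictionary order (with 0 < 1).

A breadth-first search from s0 reaches an accepting state first via the path s0 → s2 → s4 → s5 → s1 on input 1111.
No string of length < 4 is accepted (BFS exhausts all shorter strings without reaching an accepting state), and 1111 is the lexicographically least accepting string of length 4.

1111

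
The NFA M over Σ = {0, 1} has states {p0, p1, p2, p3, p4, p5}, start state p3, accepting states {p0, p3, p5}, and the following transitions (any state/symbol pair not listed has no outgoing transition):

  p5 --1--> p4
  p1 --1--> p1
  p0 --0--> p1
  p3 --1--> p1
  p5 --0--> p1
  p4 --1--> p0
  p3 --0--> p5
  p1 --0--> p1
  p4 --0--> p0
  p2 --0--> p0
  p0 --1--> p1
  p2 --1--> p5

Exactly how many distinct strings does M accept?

The useful subgraph on states {p0, p3, p4, p5} is acyclic, so L(M) is finite; the longest accepting path visits 4 useful states, giving maximum string length 3.
Counting accepting paths from p3 by length: 1 of length 0, 1 of length 1, 2 of length 3. Total 4.

4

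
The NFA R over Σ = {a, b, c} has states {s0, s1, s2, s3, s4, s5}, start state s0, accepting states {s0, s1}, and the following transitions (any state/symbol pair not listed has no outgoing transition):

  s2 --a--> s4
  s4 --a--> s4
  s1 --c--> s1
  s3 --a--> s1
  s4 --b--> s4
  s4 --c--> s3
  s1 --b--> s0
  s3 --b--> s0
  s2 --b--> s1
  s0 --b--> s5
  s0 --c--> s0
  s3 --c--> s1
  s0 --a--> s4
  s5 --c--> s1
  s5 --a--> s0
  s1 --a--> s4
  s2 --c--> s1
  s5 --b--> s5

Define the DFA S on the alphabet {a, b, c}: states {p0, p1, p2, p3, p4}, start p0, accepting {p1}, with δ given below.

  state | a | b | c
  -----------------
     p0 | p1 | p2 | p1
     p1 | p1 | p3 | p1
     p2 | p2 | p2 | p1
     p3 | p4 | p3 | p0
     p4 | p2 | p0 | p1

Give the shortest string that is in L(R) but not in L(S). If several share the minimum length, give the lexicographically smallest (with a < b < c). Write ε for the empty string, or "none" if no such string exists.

ε

The empty string ε is accepted by R but not by S.
Since ε is the unique shortest string, it is the required witness.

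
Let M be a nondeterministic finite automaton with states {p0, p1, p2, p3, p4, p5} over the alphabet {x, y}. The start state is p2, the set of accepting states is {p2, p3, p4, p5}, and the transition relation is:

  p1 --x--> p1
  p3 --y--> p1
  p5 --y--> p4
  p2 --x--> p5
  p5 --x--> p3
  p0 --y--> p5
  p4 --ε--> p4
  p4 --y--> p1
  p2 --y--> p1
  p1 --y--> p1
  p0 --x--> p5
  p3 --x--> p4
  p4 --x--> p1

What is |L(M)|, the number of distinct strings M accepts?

The useful subgraph on states {p2, p3, p4, p5} is acyclic, so L(M) is finite; the longest accepting path visits 4 useful states, giving maximum string length 3.
Counting accepting paths from p2 by length: 1 of length 0, 1 of length 1, 2 of length 2, 1 of length 3. Total 5.

5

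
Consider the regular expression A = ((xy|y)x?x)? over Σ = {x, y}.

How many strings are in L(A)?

5

The expression has no Kleene star, so L(A) is finite. Expanding the alternatives gives {ε, yx, xyx, yxx, xyxx}.
That is 1 of length 0, 1 of length 2, 2 of length 3, 1 of length 4: 5 strings in all.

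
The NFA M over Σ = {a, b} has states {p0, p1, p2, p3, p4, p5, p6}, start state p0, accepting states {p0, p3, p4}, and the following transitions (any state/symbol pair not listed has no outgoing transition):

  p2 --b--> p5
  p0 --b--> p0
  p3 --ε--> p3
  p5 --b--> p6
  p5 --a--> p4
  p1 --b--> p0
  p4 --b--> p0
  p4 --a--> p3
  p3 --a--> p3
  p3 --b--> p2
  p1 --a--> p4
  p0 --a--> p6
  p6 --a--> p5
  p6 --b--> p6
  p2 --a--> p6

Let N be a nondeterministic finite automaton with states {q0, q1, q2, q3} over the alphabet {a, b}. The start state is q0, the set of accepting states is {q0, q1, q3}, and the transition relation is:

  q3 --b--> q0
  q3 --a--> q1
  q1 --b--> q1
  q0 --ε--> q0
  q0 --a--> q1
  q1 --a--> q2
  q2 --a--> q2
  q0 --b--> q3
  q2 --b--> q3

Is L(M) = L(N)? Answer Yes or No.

No

The string aaa is accepted by M but rejected by N.
So L(M) ≠ L(N).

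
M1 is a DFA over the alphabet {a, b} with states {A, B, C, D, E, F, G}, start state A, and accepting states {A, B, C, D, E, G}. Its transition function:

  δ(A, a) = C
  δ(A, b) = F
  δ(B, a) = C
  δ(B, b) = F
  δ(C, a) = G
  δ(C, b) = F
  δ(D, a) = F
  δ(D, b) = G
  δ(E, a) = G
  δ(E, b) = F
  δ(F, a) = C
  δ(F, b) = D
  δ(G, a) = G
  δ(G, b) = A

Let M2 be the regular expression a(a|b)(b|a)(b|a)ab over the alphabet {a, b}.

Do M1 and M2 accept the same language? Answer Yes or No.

The empty string ε is accepted by M1 but rejected by M2.
So L(M1) ≠ L(M2).

No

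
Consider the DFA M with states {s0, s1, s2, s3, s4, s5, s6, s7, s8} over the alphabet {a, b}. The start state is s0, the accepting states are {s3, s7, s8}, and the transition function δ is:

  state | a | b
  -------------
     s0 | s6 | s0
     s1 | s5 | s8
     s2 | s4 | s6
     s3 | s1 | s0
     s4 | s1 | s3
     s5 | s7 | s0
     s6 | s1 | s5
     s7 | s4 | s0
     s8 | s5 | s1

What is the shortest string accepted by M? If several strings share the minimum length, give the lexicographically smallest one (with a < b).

A breadth-first search from s0 reaches an accepting state first via the path s0 → s6 → s1 → s8 on input aab.
No string of length < 3 is accepted (BFS exhausts all shorter strings without reaching an accepting state), and aab is the lexicographically least accepting string of length 3.

aab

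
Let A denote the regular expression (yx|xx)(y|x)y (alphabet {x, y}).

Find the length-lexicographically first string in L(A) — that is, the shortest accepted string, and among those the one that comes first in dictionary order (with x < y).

xxxy

By inspection of the expression, no string of length less than 4 matches, and xxxy is the lexicographically first match of length 4.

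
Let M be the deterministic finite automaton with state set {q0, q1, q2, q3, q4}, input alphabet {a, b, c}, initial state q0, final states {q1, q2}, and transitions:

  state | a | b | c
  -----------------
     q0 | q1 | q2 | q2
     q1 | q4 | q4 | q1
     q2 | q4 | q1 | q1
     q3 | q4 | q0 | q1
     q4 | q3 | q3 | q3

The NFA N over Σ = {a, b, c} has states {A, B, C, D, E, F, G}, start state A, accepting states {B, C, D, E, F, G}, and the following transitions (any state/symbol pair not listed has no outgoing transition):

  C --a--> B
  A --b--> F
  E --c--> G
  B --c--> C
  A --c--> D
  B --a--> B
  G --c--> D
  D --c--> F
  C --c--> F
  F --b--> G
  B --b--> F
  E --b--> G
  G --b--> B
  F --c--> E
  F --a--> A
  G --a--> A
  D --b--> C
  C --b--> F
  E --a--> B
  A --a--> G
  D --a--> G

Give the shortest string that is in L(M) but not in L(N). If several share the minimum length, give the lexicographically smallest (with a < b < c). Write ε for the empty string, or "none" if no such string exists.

The string aabba is accepted by M but not by N.
No shorter string lies in the difference, and aabba is the lexicographically first length-5 string in L(M) \ L(N).

aabba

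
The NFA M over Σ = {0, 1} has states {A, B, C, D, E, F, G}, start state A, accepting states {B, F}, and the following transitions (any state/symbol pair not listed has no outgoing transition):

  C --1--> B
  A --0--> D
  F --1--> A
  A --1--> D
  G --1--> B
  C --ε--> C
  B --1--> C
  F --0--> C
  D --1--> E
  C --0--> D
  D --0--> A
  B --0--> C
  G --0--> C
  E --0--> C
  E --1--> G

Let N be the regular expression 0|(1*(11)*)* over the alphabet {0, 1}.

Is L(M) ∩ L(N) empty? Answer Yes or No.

No

The string 1111 is accepted by both M and N.
Hence L(M) ∩ L(N) ≠ ∅.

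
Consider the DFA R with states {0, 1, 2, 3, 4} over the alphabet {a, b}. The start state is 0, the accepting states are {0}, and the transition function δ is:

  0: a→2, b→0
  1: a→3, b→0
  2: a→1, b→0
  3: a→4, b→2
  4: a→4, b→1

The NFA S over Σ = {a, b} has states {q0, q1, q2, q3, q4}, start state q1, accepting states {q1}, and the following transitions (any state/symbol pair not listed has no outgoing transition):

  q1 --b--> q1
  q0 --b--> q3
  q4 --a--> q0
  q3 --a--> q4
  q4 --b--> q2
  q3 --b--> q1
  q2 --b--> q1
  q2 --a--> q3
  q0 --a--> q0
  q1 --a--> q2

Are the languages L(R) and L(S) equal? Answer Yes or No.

Exploring the product automaton R × S from the start pair (0, q1), following both machines on each input symbol, reaches 5 state pairs: (0, q1), (2, q2), (1, q3), (3, q4), (4, q0).
R accepts in {0} and S accepts in {q1}. In every reachable pair the two components are either both accepting — (0, q1) — or both non-accepting, so no string is accepted by exactly one of the machines: L(R) \ L(S) and L(S) \ L(R) are both empty.
Hence every string is accepted by R iff it is accepted by S, and the two languages coincide.

Yes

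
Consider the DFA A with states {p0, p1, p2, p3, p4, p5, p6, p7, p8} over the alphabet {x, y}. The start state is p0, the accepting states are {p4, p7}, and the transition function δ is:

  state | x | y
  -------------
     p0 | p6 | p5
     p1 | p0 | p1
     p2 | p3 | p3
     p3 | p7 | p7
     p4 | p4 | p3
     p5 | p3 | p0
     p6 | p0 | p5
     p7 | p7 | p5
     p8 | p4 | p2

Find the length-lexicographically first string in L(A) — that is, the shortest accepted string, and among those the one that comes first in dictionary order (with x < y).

A breadth-first search from p0 reaches an accepting state first via the path p0 → p5 → p3 → p7 on input yxx.
No string of length < 3 is accepted (BFS exhausts all shorter strings without reaching an accepting state), and yxx is the lexicographically least accepting string of length 3.

yxx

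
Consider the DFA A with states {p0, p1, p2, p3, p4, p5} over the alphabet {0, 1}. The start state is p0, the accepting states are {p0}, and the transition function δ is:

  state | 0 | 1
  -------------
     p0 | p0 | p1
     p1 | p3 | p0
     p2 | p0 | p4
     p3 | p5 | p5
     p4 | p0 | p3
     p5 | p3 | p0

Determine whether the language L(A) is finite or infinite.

infinite

State p0 is reachable from the start and can reach an accepting state, and it lies on the cycle p0 → p0.
Traversing that cycle any number of times yields accepted strings of unbounded length, so the language is infinite.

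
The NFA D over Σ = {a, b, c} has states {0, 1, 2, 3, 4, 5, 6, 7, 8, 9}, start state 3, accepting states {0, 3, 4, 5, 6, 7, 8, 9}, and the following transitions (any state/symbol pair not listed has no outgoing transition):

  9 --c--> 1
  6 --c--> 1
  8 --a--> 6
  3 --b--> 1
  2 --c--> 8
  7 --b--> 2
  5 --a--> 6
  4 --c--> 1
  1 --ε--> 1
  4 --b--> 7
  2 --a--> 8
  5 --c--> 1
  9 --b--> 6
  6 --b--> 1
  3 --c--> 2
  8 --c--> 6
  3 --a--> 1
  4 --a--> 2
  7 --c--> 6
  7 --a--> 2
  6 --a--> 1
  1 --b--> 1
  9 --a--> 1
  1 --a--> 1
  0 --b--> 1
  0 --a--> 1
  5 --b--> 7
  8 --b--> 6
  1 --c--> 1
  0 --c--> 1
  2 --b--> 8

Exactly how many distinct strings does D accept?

13

The useful subgraph on states {2, 3, 6, 8} is acyclic, so L(D) is finite; the longest accepting path visits 4 useful states, giving maximum string length 3.
Counting accepting paths from 3 by length: 1 of length 0, 3 of length 2, 9 of length 3. Total 13.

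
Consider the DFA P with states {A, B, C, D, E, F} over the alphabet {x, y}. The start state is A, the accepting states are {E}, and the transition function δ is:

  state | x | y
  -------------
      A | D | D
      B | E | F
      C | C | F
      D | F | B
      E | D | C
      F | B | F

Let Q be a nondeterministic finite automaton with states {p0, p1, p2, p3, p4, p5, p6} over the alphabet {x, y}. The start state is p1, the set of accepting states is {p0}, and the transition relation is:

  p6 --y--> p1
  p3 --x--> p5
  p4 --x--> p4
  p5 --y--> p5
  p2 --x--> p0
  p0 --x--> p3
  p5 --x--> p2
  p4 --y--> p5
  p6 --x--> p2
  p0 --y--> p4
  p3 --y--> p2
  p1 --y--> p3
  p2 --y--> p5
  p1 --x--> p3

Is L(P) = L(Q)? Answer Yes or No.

Yes

Exploring the product automaton P × Q from the start pair (A, p1), following both machines on each input symbol, reaches 6 state pairs: (A, p1), (D, p3), (F, p5), (B, p2), (E, p0), (C, p4).
P accepts in {E} and Q accepts in {p0}. In every reachable pair the two components are either both accepting — (E, p0) — or both non-accepting, so no string is accepted by exactly one of the machines: L(P) \ L(Q) and L(Q) \ L(P) are both empty.
Hence every string is accepted by P iff it is accepted by Q, and the two languages coincide.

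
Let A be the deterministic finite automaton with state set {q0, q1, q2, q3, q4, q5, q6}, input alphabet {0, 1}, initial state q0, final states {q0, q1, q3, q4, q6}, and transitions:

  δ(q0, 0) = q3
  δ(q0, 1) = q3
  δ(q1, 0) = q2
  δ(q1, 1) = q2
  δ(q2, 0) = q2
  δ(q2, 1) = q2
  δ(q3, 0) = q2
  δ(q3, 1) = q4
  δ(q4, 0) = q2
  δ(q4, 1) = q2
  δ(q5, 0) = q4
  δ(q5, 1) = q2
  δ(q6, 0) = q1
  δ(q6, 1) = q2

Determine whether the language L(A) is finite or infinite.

The useful states (reachable from q0 and able to reach an accepting state) are {q0, q3, q4}.
Restricted to these states the transition graph has no cycle, so every accepting path has bounded length and L is finite.

finite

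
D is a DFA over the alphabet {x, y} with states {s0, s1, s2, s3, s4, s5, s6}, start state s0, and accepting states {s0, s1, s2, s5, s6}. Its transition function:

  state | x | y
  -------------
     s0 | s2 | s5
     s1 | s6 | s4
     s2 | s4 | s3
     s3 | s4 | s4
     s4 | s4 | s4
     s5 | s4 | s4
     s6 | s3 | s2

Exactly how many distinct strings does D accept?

3

The useful subgraph on states {s0, s2, s5} is acyclic, so L(D) is finite; the longest accepting path visits 2 useful states, giving maximum string length 1.
Counting accepting paths from s0 by length: 1 of length 0, 2 of length 1. Total 3.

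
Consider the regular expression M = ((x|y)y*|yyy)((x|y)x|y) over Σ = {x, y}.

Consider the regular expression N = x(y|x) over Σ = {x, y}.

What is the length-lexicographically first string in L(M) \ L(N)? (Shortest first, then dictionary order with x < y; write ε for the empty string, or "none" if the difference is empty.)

The string yy is accepted by M but not by N.
No shorter string lies in the difference, and yy is the lexicographically first length-2 string in L(M) \ L(N).

yy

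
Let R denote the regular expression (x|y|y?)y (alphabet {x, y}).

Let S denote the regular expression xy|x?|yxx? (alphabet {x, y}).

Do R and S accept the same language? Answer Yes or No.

The string y is accepted by R but rejected by S.
So L(R) ≠ L(S).

No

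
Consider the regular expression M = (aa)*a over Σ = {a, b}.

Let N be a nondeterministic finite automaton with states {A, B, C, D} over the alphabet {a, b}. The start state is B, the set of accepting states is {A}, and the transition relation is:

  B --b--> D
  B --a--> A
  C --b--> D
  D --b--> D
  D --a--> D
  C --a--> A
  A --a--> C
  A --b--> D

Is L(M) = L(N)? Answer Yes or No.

Converting the expression M to a DFA (subset construction, then merging equivalent states) gives the minimal DFA with states {m0, m1, m2}, start state m0, accepting states {m1} and transitions m0: a→m1, b→m2; m1: a→m0, b→m2; m2: a→m2, b→m2.
Exploring the product automaton M × N from the start pair (m0, B), following both machines on each input symbol, reaches 4 state pairs: (m0, B), (m1, A), (m2, D), (m0, C).
M accepts in {m1} and N accepts in {A}. In every reachable pair the two components are either both accepting — (m1, A) — or both non-accepting, so no string is accepted by exactly one of the machines: L(M) \ L(N) and L(N) \ L(M) are both empty.
Hence every string is accepted by M iff it is accepted by N, and the two languages coincide.

Yes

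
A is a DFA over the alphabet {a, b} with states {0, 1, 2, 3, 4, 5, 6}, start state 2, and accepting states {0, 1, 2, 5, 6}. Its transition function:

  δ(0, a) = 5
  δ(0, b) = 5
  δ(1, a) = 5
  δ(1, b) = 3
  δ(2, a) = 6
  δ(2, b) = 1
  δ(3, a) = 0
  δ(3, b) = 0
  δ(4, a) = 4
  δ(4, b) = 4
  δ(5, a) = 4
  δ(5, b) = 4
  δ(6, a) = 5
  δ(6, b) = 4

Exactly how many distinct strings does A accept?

The useful subgraph on states {0, 1, 2, 3, 5, 6} is acyclic, so L(A) is finite; the longest accepting path visits 5 useful states, giving maximum string length 4.
Counting accepting paths from 2 by length: 1 of length 0, 2 of length 1, 2 of length 2, 2 of length 3, 4 of length 4. Total 11.

11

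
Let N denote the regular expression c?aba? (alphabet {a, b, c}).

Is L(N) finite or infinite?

finite

The expression contains no Kleene star (every subexpression denotes a finite set), so L(N) is finite.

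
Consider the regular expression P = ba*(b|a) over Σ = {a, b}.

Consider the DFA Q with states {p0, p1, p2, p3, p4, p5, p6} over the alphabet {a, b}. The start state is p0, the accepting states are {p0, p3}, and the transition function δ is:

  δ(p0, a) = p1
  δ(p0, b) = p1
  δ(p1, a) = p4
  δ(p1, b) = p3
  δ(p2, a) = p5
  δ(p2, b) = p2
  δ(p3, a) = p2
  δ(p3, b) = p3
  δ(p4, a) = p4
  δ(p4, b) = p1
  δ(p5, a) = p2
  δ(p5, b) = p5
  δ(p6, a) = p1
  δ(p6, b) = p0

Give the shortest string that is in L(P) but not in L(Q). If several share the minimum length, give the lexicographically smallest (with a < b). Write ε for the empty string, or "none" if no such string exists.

The string ba is accepted by P but not by Q.
No shorter string lies in the difference, and ba is the lexicographically first length-2 string in L(P) \ L(Q).

ba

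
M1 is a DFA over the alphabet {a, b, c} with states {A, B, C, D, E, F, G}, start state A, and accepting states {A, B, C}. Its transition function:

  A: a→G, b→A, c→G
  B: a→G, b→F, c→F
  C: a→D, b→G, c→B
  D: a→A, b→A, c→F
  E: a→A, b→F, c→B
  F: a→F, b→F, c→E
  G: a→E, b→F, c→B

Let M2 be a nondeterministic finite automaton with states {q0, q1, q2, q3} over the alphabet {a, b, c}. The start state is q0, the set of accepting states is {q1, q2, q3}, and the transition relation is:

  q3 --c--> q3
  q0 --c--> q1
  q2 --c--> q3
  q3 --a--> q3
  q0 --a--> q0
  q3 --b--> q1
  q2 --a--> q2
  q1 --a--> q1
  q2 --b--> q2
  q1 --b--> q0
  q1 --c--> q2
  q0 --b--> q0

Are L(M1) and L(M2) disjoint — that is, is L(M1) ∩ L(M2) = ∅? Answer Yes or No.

The string ac is accepted by both M1 and M2.
Hence L(M1) ∩ L(M2) ≠ ∅.

No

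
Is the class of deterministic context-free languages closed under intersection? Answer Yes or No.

DCFLs are closed under complement (normalise the DPDA to read all of its input, then flip the verdict). If they were also closed under intersection, De Morgan would make them closed under union; but {aⁿbⁿ : n≥0} and {aⁿb²ⁿ : n≥0} are DCFLs (push the a's; pop one per b, respectively one per two b's) whose union no deterministic PDA accepts: a DPDA for it would have a single run on aⁿb²ⁿ, accepting after the prefix aⁿbⁿ and accepting again after n more b's; an ordinary PDA that simulates it on a's and b's and, at any moment when it is accepting, may switch to reading only a fresh letter c while feeding each c to the simulation as a b, would accept aⁱbʲcᵏ (k≥1) exactly when both aⁱbʲ and aⁱbʲ⁺ᵏ are in the language, i.e. its language intersected with the regular set a*b*c⁺ would be exactly {aⁿbⁿcⁿ : n≥1} — impossible, since context-free languages are closed under intersection with regular sets and {aⁿbⁿcⁿ} is not context-free.

No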